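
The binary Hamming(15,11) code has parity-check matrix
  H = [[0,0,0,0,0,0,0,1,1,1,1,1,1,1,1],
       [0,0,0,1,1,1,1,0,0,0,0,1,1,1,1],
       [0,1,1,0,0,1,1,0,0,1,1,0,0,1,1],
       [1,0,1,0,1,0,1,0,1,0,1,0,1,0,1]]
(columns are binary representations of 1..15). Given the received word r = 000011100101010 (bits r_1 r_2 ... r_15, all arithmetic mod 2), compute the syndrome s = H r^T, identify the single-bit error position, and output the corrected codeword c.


s = (1, 1, 0, 0)^T, error position = 12, corrected codeword c = 000011100100010

Compute s = H r^T mod 2 one row at a time:
  s_1 = 0 + 0 + 1 + 0 + 1 + 0 + 1 + 0 = 3 ≡ 1 (mod 2).
  s_2 = 0 + 1 + 1 + 1 + 1 + 0 + 1 + 0 = 5 ≡ 1 (mod 2).
  s_3 = 0 + 0 + 1 + 1 + 1 + 0 + 1 + 0 = 4 ≡ 0 (mod 2).
  s_4 = 0 + 0 + 1 + 1 + 0 + 0 + 0 + 0 = 2 ≡ 0 (mod 2).
s = (1, 1, 0, 0)^T — this equals column 12 of H (binary 1100), so error is at position 12.
Correct: flip bit 12 of r = 000011100101010 to get c = 000011100100010.


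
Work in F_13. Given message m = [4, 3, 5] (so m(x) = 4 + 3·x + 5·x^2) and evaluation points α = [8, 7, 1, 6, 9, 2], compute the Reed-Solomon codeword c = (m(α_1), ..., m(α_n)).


c = [10, 10, 12, 7, 7, 4]

Message polynomial: m(x) = 4 + 3·x + 5·x^2 (mod 13).
For each evaluation point α_i, compute m(α_i) mod 13:
  α_1 = 8: Horner steps 5 → 4 → 10, so m(8) = 10.
  α_2 = 7: Horner steps 5 → 12 → 10, so m(7) = 10.
  α_3 = 1: Horner steps 5 → 8 → 12, so m(1) = 12.
  α_4 = 6: Horner steps 5 → 7 → 7, so m(6) = 7.
  α_5 = 9: Horner steps 5 → 9 → 7, so m(9) = 7.
  α_6 = 2: Horner steps 5 → 0 → 4, so m(2) = 4.
Codeword c = [10, 10, 12, 7, 7, 4] ∈ F_13^6.


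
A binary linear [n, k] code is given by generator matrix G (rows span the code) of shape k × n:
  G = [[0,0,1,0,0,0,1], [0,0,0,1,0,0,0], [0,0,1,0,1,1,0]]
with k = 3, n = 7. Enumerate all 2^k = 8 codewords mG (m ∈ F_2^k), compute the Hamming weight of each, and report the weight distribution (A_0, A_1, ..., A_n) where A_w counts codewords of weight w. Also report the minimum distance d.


Weight distribution: A_0 = 1, A_1 = 1, A_2 = 1, A_3 = 3, A_4 = 2. Minimum distance d = 1.

Enumerate all 2^3 = 8 messages m ∈ F_2^3.
For each, compute codeword c = mG in F_2^7, then tally its weight.
  m = 000 → c = 0000000, weight = 0.
  m = 100 → c = 0010001, weight = 2.
  m = 010 → c = 0001000, weight = 1.
  m = 110 → c = 0011001, weight = 3.
  m = 001 → c = 0010110, weight = 3.
  m = 101 → c = 0000111, weight = 3.
  m = 011 → c = 0011110, weight = 4.
  m = 111 → c = 0001111, weight = 4.
Tally weights:
  weight 0: 1 codewords.
  weight 1: 1 codewords.
  weight 2: 1 codewords.
  weight 3: 3 codewords.
  weight 4: 2 codewords.
Minimum distance d = smallest w > 0 with A_w > 0 = 1.
Sanity: Σ A_w = 8 = 2^3 = 8 ✓.


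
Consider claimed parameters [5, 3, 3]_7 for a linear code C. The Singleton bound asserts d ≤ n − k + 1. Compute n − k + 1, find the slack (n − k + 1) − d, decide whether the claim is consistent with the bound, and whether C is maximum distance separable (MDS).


Singleton RHS = n − k + 1 = 3, slack = 0, bound satisfied, MDS.

Singleton bound: d ≤ n − k + 1.
Here n = 5, k = 3, so n − k + 1 = 3.
Given d = 3, check d ≤ 3: YES.
Slack = (n − k + 1) − d = 0.
The code is MDS (slack = 0).
Description: the claimed parameters are [5, 3, 3]_7; such a code would be MDS (meets Singleton bound).


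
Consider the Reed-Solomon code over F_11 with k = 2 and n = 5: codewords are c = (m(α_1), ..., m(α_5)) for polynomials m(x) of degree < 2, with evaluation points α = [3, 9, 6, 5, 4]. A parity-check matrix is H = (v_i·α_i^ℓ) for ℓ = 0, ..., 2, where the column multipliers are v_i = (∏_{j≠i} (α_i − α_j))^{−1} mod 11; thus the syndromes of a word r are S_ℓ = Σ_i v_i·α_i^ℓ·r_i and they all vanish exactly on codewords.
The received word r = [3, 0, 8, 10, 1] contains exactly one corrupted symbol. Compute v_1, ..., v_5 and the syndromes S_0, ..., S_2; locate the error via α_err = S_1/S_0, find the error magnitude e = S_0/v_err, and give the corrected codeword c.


S = (8, 6, 10), error at position 2, error magnitude e = 9, c = [3, 2, 8, 10, 1].

Step 1: column multipliers v_i = (∏_{j≠i}(α_i − α_j))^{−1} mod 11.
  i = 1 (α = 3): (3−9)(3−6)(3−5)(3−4) = (−6)·(−3)·(−2)·(−1) = 36 ≡ 3, so v_1 = 3^{−1} = 4 (mod 11).
  i = 2 (α = 9): (9−3)(9−6)(9−5)(9−4) = 6·3·4·5 = 360 ≡ 8, so v_2 = 8^{−1} = 7 (mod 11).
  i = 3 (α = 6): (6−3)(6−9)(6−5)(6−4) = 3·(−3)·1·2 = −18 ≡ 4, so v_3 = 4^{−1} = 3 (mod 11).
  i = 4 (α = 5): (5−3)(5−9)(5−6)(5−4) = 2·(−4)·(−1)·1 = 8 ≡ 8, so v_4 = 8^{−1} = 7 (mod 11).
  i = 5 (α = 4): (4−3)(4−9)(4−6)(4−5) = 1·(−5)·(−2)·(−1) = −10 ≡ 1, so v_5 = 1^{−1} = 1 (mod 11).
  v = [4, 7, 3, 7, 1].
Step 2: syndromes of r = [3, 0, 8, 10, 1] (all sums mod 11).
  S_0 = Σ v_i r_i = 4·3 + 7·0 + 3·8 + 7·10 + 1·1 = 107 ≡ 8.
  S_1 = Σ v_i α_i r_i = 4·3·3 + 7·9·0 + 3·6·8 + 7·5·10 + 1·4·1 = 534 ≡ 6.
  α_i^2 mod 11 = [9, 4, 3, 3, 5].
  S_2 = Σ v_i α_i^2 r_i = 4·9·3 + 7·4·0 + 3·3·8 + 7·3·10 + 1·5·1 = 395 ≡ 10.
  S = (8, 6, 10) ≠ 0, so r is not a codeword (an error is present).
Step 3: locate the error. For a single error e at position i, S_ℓ = v_i·e·α_i^ℓ, so α_err = S_1/S_0.
  S_0^{−1} = 8^{−1} = 7 (mod 11), so α_err = 6·7 = 42 ≡ 9 = α_2. Error position i = 2.
  Consistency check: S_2/S_1 = 10·2 = 20 ≡ 9 = α_err ✓ (single-error assumption holds).
Step 4: error magnitude e = S_0/v_2 = S_0·∏_{j≠2}(α_2 − α_j) = 8·8 = 64 ≡ 9 (mod 11).
Step 5: correct position 2: c_2 = r_2 − e = 0 − 9 ≡ 2 (mod 11). Hence c = [3, 2, 8, 10, 1].
  Check: interpolating c through the α_i gives m(x) = 9 + 9·x (degree < 2) with m(α_i) = c_i for every i, so c is indeed a codeword.


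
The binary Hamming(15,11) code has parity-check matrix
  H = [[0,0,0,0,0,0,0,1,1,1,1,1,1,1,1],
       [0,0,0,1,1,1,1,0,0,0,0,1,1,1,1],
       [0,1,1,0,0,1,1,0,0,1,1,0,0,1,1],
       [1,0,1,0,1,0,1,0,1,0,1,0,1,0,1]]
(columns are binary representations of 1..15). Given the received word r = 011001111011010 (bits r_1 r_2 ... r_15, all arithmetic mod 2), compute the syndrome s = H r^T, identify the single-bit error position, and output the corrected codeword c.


s = (1, 0, 0, 0)^T, error position = 8, corrected codeword c = 011001101011010

Compute s = H r^T mod 2 one row at a time:
  s_1 = 1 + 1 + 0 + 1 + 1 + 0 + 1 + 0 = 5 ≡ 1 (mod 2).
  s_2 = 0 + 0 + 1 + 1 + 1 + 0 + 1 + 0 = 4 ≡ 0 (mod 2).
  s_3 = 1 + 1 + 1 + 1 + 0 + 1 + 1 + 0 = 6 ≡ 0 (mod 2).
  s_4 = 0 + 1 + 0 + 1 + 1 + 1 + 0 + 0 = 4 ≡ 0 (mod 2).
s = (1, 0, 0, 0)^T — this equals column 8 of H (binary 1000), so error is at position 8.
Correct: flip bit 8 of r = 011001111011010 to get c = 011001101011010.


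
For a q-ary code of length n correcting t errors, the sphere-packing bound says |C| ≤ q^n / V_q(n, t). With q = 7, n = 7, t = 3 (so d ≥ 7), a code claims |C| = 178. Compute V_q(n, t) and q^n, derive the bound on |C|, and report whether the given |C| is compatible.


V_q(n, t) = 8359, q^n = 823543, Hamming bound = 98, |C| = 178 > bound (violated).

Step 1: Compute V_q(n, t) = Σ_{j=0}^3 C(n, j) (q−1)^j.
  j = 0: C(7,0)·(6)^0 = 1·1 = 1.
  j = 1: C(7,1)·(6)^1 = 7·6 = 42.
  j = 2: C(7,2)·(6)^2 = 21·36 = 756.
  j = 3: C(7,3)·(6)^3 = 35·216 = 7560.
  V_q(n, t) = 1 + 42 + 756 + 7560 = 8359.
Step 2: q^n = 7^7 = 823543.
Step 3: Hamming bound ⌊q^n / V_q(n,t)⌋ = ⌊823543/8359⌋ = 98.
Step 4: Compare |C| = 178 to 98: violated.
The claimed |C| lies above the Hamming bound, so no 7-ary code of length 7 with d ≥ 7 can have 178 codewords.


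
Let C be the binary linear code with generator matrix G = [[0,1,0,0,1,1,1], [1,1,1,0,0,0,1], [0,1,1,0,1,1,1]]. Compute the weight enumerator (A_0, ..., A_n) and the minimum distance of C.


Weight distribution: A_0 = 1, A_1 = 1, A_3 = 2, A_4 = 3, A_5 = 1. Minimum distance d = 1.

Enumerate all 2^3 = 8 messages m ∈ F_2^3.
For each, compute codeword c = mG in F_2^7, then tally its weight.
  m = 000 → c = 0000000, weight = 0.
  m = 100 → c = 0100111, weight = 4.
  m = 010 → c = 1110001, weight = 4.
  m = 110 → c = 1010110, weight = 4.
  m = 001 → c = 0110111, weight = 5.
  m = 101 → c = 0010000, weight = 1.
  m = 011 → c = 1000110, weight = 3.
  m = 111 → c = 1100001, weight = 3.
Tally weights:
  weight 0: 1 codewords.
  weight 1: 1 codewords.
  weight 3: 2 codewords.
  weight 4: 3 codewords.
  weight 5: 1 codewords.
Minimum distance d = smallest w > 0 with A_w > 0 = 1.
Sanity: Σ A_w = 8 = 2^3 = 8 ✓.


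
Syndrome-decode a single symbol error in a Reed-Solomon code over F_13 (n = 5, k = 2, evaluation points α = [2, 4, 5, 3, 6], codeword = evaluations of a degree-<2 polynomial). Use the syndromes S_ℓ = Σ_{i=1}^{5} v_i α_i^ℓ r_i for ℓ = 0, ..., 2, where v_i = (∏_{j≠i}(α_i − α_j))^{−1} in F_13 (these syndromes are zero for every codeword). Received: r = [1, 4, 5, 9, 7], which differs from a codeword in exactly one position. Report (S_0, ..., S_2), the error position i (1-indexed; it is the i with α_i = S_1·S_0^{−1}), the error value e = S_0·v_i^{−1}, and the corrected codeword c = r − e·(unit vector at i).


S = (12, 8, 1), error at position 3, error magnitude e = 6, c = [1, 4, 12, 9, 7].

Step 1: column multipliers v_i = (∏_{j≠i}(α_i − α_j))^{−1} mod 13.
  i = 1 (α = 2): (2−4)(2−5)(2−3)(2−6) = (−2)·(−3)·(−1)·(−4) = 24 ≡ 11, so v_1 = 11^{−1} = 6 (mod 13).
  i = 2 (α = 4): (4−2)(4−5)(4−3)(4−6) = 2·(−1)·1·(−2) = 4 ≡ 4, so v_2 = 4^{−1} = 10 (mod 13).
  i = 3 (α = 5): (5−2)(5−4)(5−3)(5−6) = 3·1·2·(−1) = −6 ≡ 7, so v_3 = 7^{−1} = 2 (mod 13).
  i = 4 (α = 3): (3−2)(3−4)(3−5)(3−6) = 1·(−1)·(−2)·(−3) = −6 ≡ 7, so v_4 = 7^{−1} = 2 (mod 13).
  i = 5 (α = 6): (6−2)(6−4)(6−5)(6−3) = 4·2·1·3 = 24 ≡ 11, so v_5 = 11^{−1} = 6 (mod 13).
  v = [6, 10, 2, 2, 6].
Step 2: syndromes of r = [1, 4, 5, 9, 7] (all sums mod 13).
  S_0 = Σ v_i r_i = 6·1 + 10·4 + 2·5 + 2·9 + 6·7 = 116 ≡ 12.
  S_1 = Σ v_i α_i r_i = 6·2·1 + 10·4·4 + 2·5·5 + 2·3·9 + 6·6·7 = 528 ≡ 8.
  α_i^2 mod 13 = [4, 3, 12, 9, 10].
  S_2 = Σ v_i α_i^2 r_i = 6·4·1 + 10·3·4 + 2·12·5 + 2·9·9 + 6·10·7 = 846 ≡ 1.
  S = (12, 8, 1) ≠ 0, so r is not a codeword (an error is present).
Step 3: locate the error. For a single error e at position i, S_ℓ = v_i·e·α_i^ℓ, so α_err = S_1/S_0.
  S_0^{−1} = 12^{−1} = 12 (mod 13), so α_err = 8·12 = 96 ≡ 5 = α_3. Error position i = 3.
  Consistency check: S_2/S_1 = 1·5 = 5 ≡ 5 = α_err ✓ (single-error assumption holds).
Step 4: error magnitude e = S_0/v_3 = S_0·∏_{j≠3}(α_3 − α_j) = 12·7 = 84 ≡ 6 (mod 13).
Step 5: correct position 3: c_3 = r_3 − e = 5 − 6 ≡ 12 (mod 13). Hence c = [1, 4, 12, 9, 7].
  Check: interpolating c through the α_i gives m(x) = 11 + 8·x (degree < 2) with m(α_i) = c_i for every i, so c is indeed a codeword.


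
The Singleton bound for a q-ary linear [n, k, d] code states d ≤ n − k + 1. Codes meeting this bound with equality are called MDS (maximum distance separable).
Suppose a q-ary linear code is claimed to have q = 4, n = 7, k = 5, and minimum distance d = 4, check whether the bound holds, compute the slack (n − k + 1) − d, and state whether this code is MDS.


Singleton RHS = n − k + 1 = 3, slack = -1, bound violated (no such code; not MDS).

Singleton bound: d ≤ n − k + 1.
Here n = 7, k = 5, so n − k + 1 = 3.
Given d = 4, check d ≤ 3: NO.
Slack = (n − k + 1) − d = -1.
The slack is negative: d = 4 exceeds n − k + 1 = 3 by 1, so the Singleton bound is violated and no linear [7, 5, 4]_4 code can exist. In particular it is not MDS (MDS requires d = n − k + 1 exactly).
Description: the claimed parameters are [7, 5, 4]_4; such a code would be impossible (violates the Singleton bound).


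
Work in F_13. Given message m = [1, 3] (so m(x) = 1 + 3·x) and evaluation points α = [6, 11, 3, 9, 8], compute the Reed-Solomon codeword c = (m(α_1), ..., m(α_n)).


c = [6, 8, 10, 2, 12]

Message polynomial: m(x) = 1 + 3·x (mod 13).
For each evaluation point α_i, compute m(α_i) mod 13:
  α_1 = 6: Horner steps 3 → 6, so m(6) = 6.
  α_2 = 11: Horner steps 3 → 8, so m(11) = 8.
  α_3 = 3: Horner steps 3 → 10, so m(3) = 10.
  α_4 = 9: Horner steps 3 → 2, so m(9) = 2.
  α_5 = 8: Horner steps 3 → 12, so m(8) = 12.
Codeword c = [6, 8, 10, 2, 12] ∈ F_13^5.


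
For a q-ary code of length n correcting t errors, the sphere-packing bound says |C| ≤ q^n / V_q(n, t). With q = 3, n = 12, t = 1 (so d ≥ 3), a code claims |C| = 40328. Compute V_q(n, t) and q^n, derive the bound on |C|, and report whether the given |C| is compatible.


V_q(n, t) = 25, q^n = 531441, Hamming bound = 21257, |C| = 40328 > bound (violated).

Step 1: Compute V_q(n, t) = Σ_{j=0}^1 C(n, j) (q−1)^j.
  j = 0: C(12,0)·(2)^0 = 1·1 = 1.
  j = 1: C(12,1)·(2)^1 = 12·2 = 24.
  V_q(n, t) = 1 + 24 = 25.
Step 2: q^n = 3^12 = 531441.
Step 3: Hamming bound ⌊q^n / V_q(n,t)⌋ = ⌊531441/25⌋ = 21257.
Step 4: Compare |C| = 40328 to 21257: violated.
The claimed |C| lies above the Hamming bound, so no 3-ary code of length 12 with d ≥ 3 can have 40328 codewords.


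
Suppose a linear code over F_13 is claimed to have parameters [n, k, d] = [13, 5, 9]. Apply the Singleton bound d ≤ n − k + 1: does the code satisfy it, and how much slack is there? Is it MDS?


Singleton RHS = n − k + 1 = 9, slack = 0, bound satisfied, MDS.

Singleton bound: d ≤ n − k + 1.
Here n = 13, k = 5, so n − k + 1 = 9.
Given d = 9, check d ≤ 9: YES.
Slack = (n − k + 1) − d = 0.
The code is MDS (slack = 0).
Description: the claimed parameters are [13, 5, 9]_13; such a code would be MDS (meets Singleton bound).


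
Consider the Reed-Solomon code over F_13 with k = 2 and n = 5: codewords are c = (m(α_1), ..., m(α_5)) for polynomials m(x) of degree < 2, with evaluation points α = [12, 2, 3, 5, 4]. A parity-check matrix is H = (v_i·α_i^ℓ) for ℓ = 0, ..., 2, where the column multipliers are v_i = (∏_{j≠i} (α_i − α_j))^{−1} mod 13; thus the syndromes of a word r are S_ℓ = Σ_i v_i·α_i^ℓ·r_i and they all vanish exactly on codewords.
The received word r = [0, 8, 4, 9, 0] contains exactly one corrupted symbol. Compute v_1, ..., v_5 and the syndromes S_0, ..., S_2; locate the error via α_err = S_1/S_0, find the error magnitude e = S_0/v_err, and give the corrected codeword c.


S = (5, 8, 5), error at position 1, error magnitude e = 6, c = [7, 8, 4, 9, 0].

Step 1: column multipliers v_i = (∏_{j≠i}(α_i − α_j))^{−1} mod 13.
  i = 1 (α = 12): (12−2)(12−3)(12−5)(12−4) = 10·9·7·8 = 5040 ≡ 9, so v_1 = 9^{−1} = 3 (mod 13).
  i = 2 (α = 2): (2−12)(2−3)(2−5)(2−4) = (−10)·(−1)·(−3)·(−2) = 60 ≡ 8, so v_2 = 8^{−1} = 5 (mod 13).
  i = 3 (α = 3): (3−12)(3−2)(3−5)(3−4) = (−9)·1·(−2)·(−1) = −18 ≡ 8, so v_3 = 8^{−1} = 5 (mod 13).
  i = 4 (α = 5): (5−12)(5−2)(5−3)(5−4) = (−7)·3·2·1 = −42 ≡ 10, so v_4 = 10^{−1} = 4 (mod 13).
  i = 5 (α = 4): (4−12)(4−2)(4−3)(4−5) = (−8)·2·1·(−1) = 16 ≡ 3, so v_5 = 3^{−1} = 9 (mod 13).
  v = [3, 5, 5, 4, 9].
Step 2: syndromes of r = [0, 8, 4, 9, 0] (all sums mod 13).
  S_0 = Σ v_i r_i = 3·0 + 5·8 + 5·4 + 4·9 + 9·0 = 96 ≡ 5.
  S_1 = Σ v_i α_i r_i = 3·12·0 + 5·2·8 + 5·3·4 + 4·5·9 + 9·4·0 = 320 ≡ 8.
  α_i^2 mod 13 = [1, 4, 9, 12, 3].
  S_2 = Σ v_i α_i^2 r_i = 3·1·0 + 5·4·8 + 5·9·4 + 4·12·9 + 9·3·0 = 772 ≡ 5.
  S = (5, 8, 5) ≠ 0, so r is not a codeword (an error is present).
Step 3: locate the error. For a single error e at position i, S_ℓ = v_i·e·α_i^ℓ, so α_err = S_1/S_0.
  S_0^{−1} = 5^{−1} = 8 (mod 13), so α_err = 8·8 = 64 ≡ 12 = α_1. Error position i = 1.
  Consistency check: S_2/S_1 = 5·5 = 25 ≡ 12 = α_err ✓ (single-error assumption holds).
Step 4: error magnitude e = S_0/v_1 = S_0·∏_{j≠1}(α_1 − α_j) = 5·9 = 45 ≡ 6 (mod 13).
Step 5: correct position 1: c_1 = r_1 − e = 0 − 6 ≡ 7 (mod 13). Hence c = [7, 8, 4, 9, 0].
  Check: interpolating c through the α_i gives m(x) = 3 + 9·x (degree < 2) with m(α_i) = c_i for every i, so c is indeed a codeword.


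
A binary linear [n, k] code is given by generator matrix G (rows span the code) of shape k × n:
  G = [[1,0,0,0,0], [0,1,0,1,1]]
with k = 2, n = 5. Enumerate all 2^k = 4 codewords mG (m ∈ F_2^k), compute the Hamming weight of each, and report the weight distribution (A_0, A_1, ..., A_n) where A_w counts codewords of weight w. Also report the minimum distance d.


Weight distribution: A_0 = 1, A_1 = 1, A_3 = 1, A_4 = 1. Minimum distance d = 1.

Enumerate all 2^2 = 4 messages m ∈ F_2^2.
For each, compute codeword c = mG in F_2^5, then tally its weight.
  m = 00 → c = 00000, weight = 0.
  m = 10 → c = 10000, weight = 1.
  m = 01 → c = 01011, weight = 3.
  m = 11 → c = 11011, weight = 4.
Tally weights:
  weight 0: 1 codewords.
  weight 1: 1 codewords.
  weight 3: 1 codewords.
  weight 4: 1 codewords.
Minimum distance d = smallest w > 0 with A_w > 0 = 1.
Sanity: Σ A_w = 4 = 2^2 = 4 ✓.


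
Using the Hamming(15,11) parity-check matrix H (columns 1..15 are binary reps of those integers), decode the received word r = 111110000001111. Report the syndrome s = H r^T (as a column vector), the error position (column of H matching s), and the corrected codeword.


s = (0, 0, 0, 1)^T, error position = 1, corrected codeword c = 011110000001111

Compute s = H r^T mod 2 one row at a time:
  s_1 = 0 + 0 + 0 + 0 + 1 + 1 + 1 + 1 = 4 ≡ 0 (mod 2).
  s_2 = 1 + 1 + 0 + 0 + 1 + 1 + 1 + 1 = 6 ≡ 0 (mod 2).
  s_3 = 1 + 1 + 0 + 0 + 0 + 0 + 1 + 1 = 4 ≡ 0 (mod 2).
  s_4 = 1 + 1 + 1 + 0 + 0 + 0 + 1 + 1 = 5 ≡ 1 (mod 2).
s = (0, 0, 0, 1)^T — this equals column 1 of H (binary 0001), so error is at position 1.
Correct: flip bit 1 of r = 111110000001111 to get c = 011110000001111.


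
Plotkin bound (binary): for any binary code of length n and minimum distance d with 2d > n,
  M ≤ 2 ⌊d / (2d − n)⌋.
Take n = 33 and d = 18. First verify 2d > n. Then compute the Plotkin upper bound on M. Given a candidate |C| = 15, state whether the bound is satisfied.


Plotkin bound M ≤ 12; given |C| = 15 > bound (violated).

Check applicability: 2d = 36, n = 33.
2d − n = 3 > 0, so Plotkin applies.
Compute d/(2d−n) = 18/3 ≈ 6.0000.
⌊d/(2d−n)⌋ = 6.
Plotkin bound: M ≤ 2·6 = 12.
Given |C| = 15, check: VIOLATED.
This |C| is above the Plotkin bound, so no binary code with n = 33, d = 18 and 15 codewords exists.


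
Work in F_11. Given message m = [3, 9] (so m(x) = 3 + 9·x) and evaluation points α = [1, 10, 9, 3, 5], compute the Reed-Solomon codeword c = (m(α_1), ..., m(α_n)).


c = [1, 5, 7, 8, 4]

Message polynomial: m(x) = 3 + 9·x (mod 11).
For each evaluation point α_i, compute m(α_i) mod 11:
  α_1 = 1: Horner steps 9 → 1, so m(1) = 1.
  α_2 = 10: Horner steps 9 → 5, so m(10) = 5.
  α_3 = 9: Horner steps 9 → 7, so m(9) = 7.
  α_4 = 3: Horner steps 9 → 8, so m(3) = 8.
  α_5 = 5: Horner steps 9 → 4, so m(5) = 4.
Codeword c = [1, 5, 7, 8, 4] ∈ F_11^5.


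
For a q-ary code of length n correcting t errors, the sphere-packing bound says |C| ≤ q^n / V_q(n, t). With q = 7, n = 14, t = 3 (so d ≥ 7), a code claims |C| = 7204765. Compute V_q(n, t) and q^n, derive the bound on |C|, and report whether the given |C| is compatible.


V_q(n, t) = 81985, q^n = 678223072849, Hamming bound = 8272526, |C| = 7204765 ≤ bound (satisfied).

Step 1: Compute V_q(n, t) = Σ_{j=0}^3 C(n, j) (q−1)^j.
  j = 0: C(14,0)·(6)^0 = 1·1 = 1.
  j = 1: C(14,1)·(6)^1 = 14·6 = 84.
  j = 2: C(14,2)·(6)^2 = 91·36 = 3276.
  j = 3: C(14,3)·(6)^3 = 364·216 = 78624.
  V_q(n, t) = 1 + 84 + 3276 + 78624 = 81985.
Step 2: q^n = 7^14 = 678223072849.
Step 3: Hamming bound ⌊q^n / V_q(n,t)⌋ = ⌊678223072849/81985⌋ = 8272526.
Step 4: Compare |C| = 7204765 to 8272526: satisfied.
The claimed |C| lies below the Hamming bound.


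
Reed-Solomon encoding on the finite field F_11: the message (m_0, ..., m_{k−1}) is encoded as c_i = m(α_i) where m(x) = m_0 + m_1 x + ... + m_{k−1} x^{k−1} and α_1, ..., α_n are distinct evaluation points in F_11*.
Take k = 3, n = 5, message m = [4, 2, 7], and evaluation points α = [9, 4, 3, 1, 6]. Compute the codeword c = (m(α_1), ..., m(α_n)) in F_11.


c = [6, 3, 7, 2, 4]

Message polynomial: m(x) = 4 + 2·x + 7·x^2 (mod 11).
For each evaluation point α_i, compute m(α_i) mod 11:
  α_1 = 9: Horner steps 7 → 10 → 6, so m(9) = 6.
  α_2 = 4: Horner steps 7 → 8 → 3, so m(4) = 3.
  α_3 = 3: Horner steps 7 → 1 → 7, so m(3) = 7.
  α_4 = 1: Horner steps 7 → 9 → 2, so m(1) = 2.
  α_5 = 6: Horner steps 7 → 0 → 4, so m(6) = 4.
Codeword c = [6, 3, 7, 2, 4] ∈ F_11^5.


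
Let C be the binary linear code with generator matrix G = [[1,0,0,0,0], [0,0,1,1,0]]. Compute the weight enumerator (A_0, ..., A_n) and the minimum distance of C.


Weight distribution: A_0 = 1, A_1 = 1, A_2 = 1, A_3 = 1. Minimum distance d = 1.

Enumerate all 2^2 = 4 messages m ∈ F_2^2.
For each, compute codeword c = mG in F_2^5, then tally its weight.
  m = 00 → c = 00000, weight = 0.
  m = 10 → c = 10000, weight = 1.
  m = 01 → c = 00110, weight = 2.
  m = 11 → c = 10110, weight = 3.
Tally weights:
  weight 0: 1 codewords.
  weight 1: 1 codewords.
  weight 2: 1 codewords.
  weight 3: 1 codewords.
Minimum distance d = smallest w > 0 with A_w > 0 = 1.
Sanity: Σ A_w = 4 = 2^2 = 4 ✓.


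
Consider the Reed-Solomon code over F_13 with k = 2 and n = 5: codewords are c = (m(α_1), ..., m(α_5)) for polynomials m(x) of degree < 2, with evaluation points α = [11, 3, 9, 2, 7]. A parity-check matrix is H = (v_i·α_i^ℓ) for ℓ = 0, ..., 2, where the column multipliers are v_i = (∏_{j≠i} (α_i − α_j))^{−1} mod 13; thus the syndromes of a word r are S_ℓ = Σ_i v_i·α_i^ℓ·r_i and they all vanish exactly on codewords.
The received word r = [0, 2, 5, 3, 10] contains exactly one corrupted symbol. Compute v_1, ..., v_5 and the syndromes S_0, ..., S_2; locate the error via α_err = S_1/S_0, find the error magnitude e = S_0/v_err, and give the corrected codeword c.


S = (7, 8, 11), error at position 2, error magnitude e = 8, c = [0, 7, 5, 3, 10].

Step 1: column multipliers v_i = (∏_{j≠i}(α_i − α_j))^{−1} mod 13.
  i = 1 (α = 11): (11−3)(11−9)(11−2)(11−7) = 8·2·9·4 = 576 ≡ 4, so v_1 = 4^{−1} = 10 (mod 13).
  i = 2 (α = 3): (3−11)(3−9)(3−2)(3−7) = (−8)·(−6)·1·(−4) = −192 ≡ 3, so v_2 = 3^{−1} = 9 (mod 13).
  i = 3 (α = 9): (9−11)(9−3)(9−2)(9−7) = (−2)·6·7·2 = −168 ≡ 1, so v_3 = 1^{−1} = 1 (mod 13).
  i = 4 (α = 2): (2−11)(2−3)(2−9)(2−7) = (−9)·(−1)·(−7)·(−5) = 315 ≡ 3, so v_4 = 3^{−1} = 9 (mod 13).
  i = 5 (α = 7): (7−11)(7−3)(7−9)(7−2) = (−4)·4·(−2)·5 = 160 ≡ 4, so v_5 = 4^{−1} = 10 (mod 13).
  v = [10, 9, 1, 9, 10].
Step 2: syndromes of r = [0, 2, 5, 3, 10] (all sums mod 13).
  S_0 = Σ v_i r_i = 10·0 + 9·2 + 1·5 + 9·3 + 10·10 = 150 ≡ 7.
  S_1 = Σ v_i α_i r_i = 10·11·0 + 9·3·2 + 1·9·5 + 9·2·3 + 10·7·10 = 853 ≡ 8.
  α_i^2 mod 13 = [4, 9, 3, 4, 10].
  S_2 = Σ v_i α_i^2 r_i = 10·4·0 + 9·9·2 + 1·3·5 + 9·4·3 + 10·10·10 = 1285 ≡ 11.
  S = (7, 8, 11) ≠ 0, so r is not a codeword (an error is present).
Step 3: locate the error. For a single error e at position i, S_ℓ = v_i·e·α_i^ℓ, so α_err = S_1/S_0.
  S_0^{−1} = 7^{−1} = 2 (mod 13), so α_err = 8·2 = 16 ≡ 3 = α_2. Error position i = 2.
  Consistency check: S_2/S_1 = 11·5 = 55 ≡ 3 = α_err ✓ (single-error assumption holds).
Step 4: error magnitude e = S_0/v_2 = S_0·∏_{j≠2}(α_2 − α_j) = 7·3 = 21 ≡ 8 (mod 13).
Step 5: correct position 2: c_2 = r_2 − e = 2 − 8 ≡ 7 (mod 13). Hence c = [0, 7, 5, 3, 10].
  Check: interpolating c through the α_i gives m(x) = 8 + 4·x (degree < 2) with m(α_i) = c_i for every i, so c is indeed a codeword.


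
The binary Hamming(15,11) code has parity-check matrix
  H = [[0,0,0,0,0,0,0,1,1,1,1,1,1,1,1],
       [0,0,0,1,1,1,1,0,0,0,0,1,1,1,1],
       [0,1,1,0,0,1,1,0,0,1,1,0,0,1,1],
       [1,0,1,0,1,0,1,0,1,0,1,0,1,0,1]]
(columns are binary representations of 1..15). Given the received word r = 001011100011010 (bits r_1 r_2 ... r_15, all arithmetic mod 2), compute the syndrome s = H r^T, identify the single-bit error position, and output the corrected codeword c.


s = (1, 1, 1, 0)^T, error position = 14, corrected codeword c = 001011100011000

Compute s = H r^T mod 2 one row at a time:
  s_1 = 0 + 0 + 0 + 1 + 1 + 0 + 1 + 0 = 3 ≡ 1 (mod 2).
  s_2 = 0 + 1 + 1 + 1 + 1 + 0 + 1 + 0 = 5 ≡ 1 (mod 2).
  s_3 = 0 + 1 + 1 + 1 + 0 + 1 + 1 + 0 = 5 ≡ 1 (mod 2).
  s_4 = 0 + 1 + 1 + 1 + 0 + 1 + 0 + 0 = 4 ≡ 0 (mod 2).
s = (1, 1, 1, 0)^T — this equals column 14 of H (binary 1110), so error is at position 14.
Correct: flip bit 14 of r = 001011100011010 to get c = 001011100011000.


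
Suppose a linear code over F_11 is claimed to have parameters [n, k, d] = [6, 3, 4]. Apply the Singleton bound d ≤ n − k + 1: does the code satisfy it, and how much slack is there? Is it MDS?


Singleton RHS = n − k + 1 = 4, slack = 0, bound satisfied, MDS.

Singleton bound: d ≤ n − k + 1.
Here n = 6, k = 3, so n − k + 1 = 4.
Given d = 4, check d ≤ 4: YES.
Slack = (n − k + 1) − d = 0.
The code is MDS (slack = 0).
Description: the claimed parameters are [6, 3, 4]_11; such a code would be MDS (meets Singleton bound).


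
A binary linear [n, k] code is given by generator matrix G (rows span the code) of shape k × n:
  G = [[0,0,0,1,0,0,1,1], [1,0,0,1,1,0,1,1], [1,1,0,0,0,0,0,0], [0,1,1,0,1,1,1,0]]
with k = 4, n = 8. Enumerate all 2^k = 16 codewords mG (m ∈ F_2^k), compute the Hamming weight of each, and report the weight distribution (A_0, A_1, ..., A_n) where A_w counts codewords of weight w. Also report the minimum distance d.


Weight distribution: A_0 = 1, A_2 = 3, A_3 = 2, A_4 = 1, A_5 = 6, A_6 = 3. Minimum distance d = 2.

Enumerate all 2^4 = 16 messages m ∈ F_2^4.
For each, compute codeword c = mG in F_2^8, then tally its weight.
  m = 0000 → c = 00000000, weight = 0.
  m = 1000 → c = 00010011, weight = 3.
  m = 0100 → c = 10011011, weight = 5.
  m = 1100 → c = 10001000, weight = 2.
  m = 0010 → c = 11000000, weight = 2.
  m = 1010 → c = 11010011, weight = 5.
  m = 0110 → c = 01011011, weight = 5.
  m = 1110 → c = 01001000, weight = 2.
  m = 0001 → c = 01101110, weight = 5.
  m = 1001 → c = 01111101, weight = 6.
  m = 0101 → c = 11110101, weight = 6.
  m = 1101 → c = 11100110, weight = 5.
  m = 0011 → c = 10101110, weight = 5.
  m = 1011 → c = 10111101, weight = 6.
  m = 0111 → c = 00110101, weight = 4.
  m = 1111 → c = 00100110, weight = 3.
Tally weights:
  weight 0: 1 codewords.
  weight 2: 3 codewords.
  weight 3: 2 codewords.
  weight 4: 1 codewords.
  weight 5: 6 codewords.
  weight 6: 3 codewords.
Minimum distance d = smallest w > 0 with A_w > 0 = 2.
Sanity: Σ A_w = 16 = 2^4 = 16 ✓.


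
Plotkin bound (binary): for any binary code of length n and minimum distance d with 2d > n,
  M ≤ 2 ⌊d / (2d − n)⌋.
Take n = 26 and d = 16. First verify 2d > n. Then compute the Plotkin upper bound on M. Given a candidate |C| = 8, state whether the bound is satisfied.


Plotkin bound M ≤ 4; given |C| = 8 > bound (violated).

Check applicability: 2d = 32, n = 26.
2d − n = 6 > 0, so Plotkin applies.
Compute d/(2d−n) = 16/6 ≈ 2.6667.
⌊d/(2d−n)⌋ = 2.
Plotkin bound: M ≤ 2·2 = 4.
Given |C| = 8, check: VIOLATED.
This |C| is above the Plotkin bound, so no binary code with n = 26, d = 16 and 8 codewords exists.


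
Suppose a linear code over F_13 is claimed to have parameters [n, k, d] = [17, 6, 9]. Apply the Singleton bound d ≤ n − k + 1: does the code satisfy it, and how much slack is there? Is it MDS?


Singleton RHS = n − k + 1 = 12, slack = 3, bound satisfied, not MDS.

Singleton bound: d ≤ n − k + 1.
Here n = 17, k = 6, so n − k + 1 = 12.
Given d = 9, check d ≤ 12: YES.
Slack = (n − k + 1) − d = 3.
The code is NOT MDS (slack = 3 > 0).
Description: the claimed parameters are [17, 6, 9]_13; such a code would be non-MDS.


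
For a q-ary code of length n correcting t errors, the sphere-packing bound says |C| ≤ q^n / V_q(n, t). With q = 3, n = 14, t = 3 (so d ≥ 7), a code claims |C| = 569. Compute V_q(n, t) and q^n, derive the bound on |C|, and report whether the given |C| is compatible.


V_q(n, t) = 3305, q^n = 4782969, Hamming bound = 1447, |C| = 569 ≤ bound (satisfied).

Step 1: Compute V_q(n, t) = Σ_{j=0}^3 C(n, j) (q−1)^j.
  j = 0: C(14,0)·(2)^0 = 1·1 = 1.
  j = 1: C(14,1)·(2)^1 = 14·2 = 28.
  j = 2: C(14,2)·(2)^2 = 91·4 = 364.
  j = 3: C(14,3)·(2)^3 = 364·8 = 2912.
  V_q(n, t) = 1 + 28 + 364 + 2912 = 3305.
Step 2: q^n = 3^14 = 4782969.
Step 3: Hamming bound ⌊q^n / V_q(n,t)⌋ = ⌊4782969/3305⌋ = 1447.
Step 4: Compare |C| = 569 to 1447: satisfied.
The claimed |C| lies below the Hamming bound.


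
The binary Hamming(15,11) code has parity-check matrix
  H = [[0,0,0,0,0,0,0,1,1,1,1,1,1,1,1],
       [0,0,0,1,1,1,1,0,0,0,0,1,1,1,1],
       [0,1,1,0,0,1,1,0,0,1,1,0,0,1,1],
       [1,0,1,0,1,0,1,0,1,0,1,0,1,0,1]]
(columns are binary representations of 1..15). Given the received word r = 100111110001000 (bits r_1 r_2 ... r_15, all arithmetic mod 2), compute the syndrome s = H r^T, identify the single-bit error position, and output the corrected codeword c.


s = (0, 1, 0, 1)^T, error position = 5, corrected codeword c = 100101110001000

Compute s = H r^T mod 2 one row at a time:
  s_1 = 1 + 0 + 0 + 0 + 1 + 0 + 0 + 0 = 2 ≡ 0 (mod 2).
  s_2 = 1 + 1 + 1 + 1 + 1 + 0 + 0 + 0 = 5 ≡ 1 (mod 2).
  s_3 = 0 + 0 + 1 + 1 + 0 + 0 + 0 + 0 = 2 ≡ 0 (mod 2).
  s_4 = 1 + 0 + 1 + 1 + 0 + 0 + 0 + 0 = 3 ≡ 1 (mod 2).
s = (0, 1, 0, 1)^T — this equals column 5 of H (binary 0101), so error is at position 5.
Correct: flip bit 5 of r = 100111110001000 to get c = 100101110001000.


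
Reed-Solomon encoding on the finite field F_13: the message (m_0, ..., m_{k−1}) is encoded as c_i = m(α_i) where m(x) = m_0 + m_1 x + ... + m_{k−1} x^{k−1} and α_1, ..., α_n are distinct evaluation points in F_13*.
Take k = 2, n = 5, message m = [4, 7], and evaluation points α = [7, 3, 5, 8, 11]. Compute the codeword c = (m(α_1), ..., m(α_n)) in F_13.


c = [1, 12, 0, 8, 3]

Message polynomial: m(x) = 4 + 7·x (mod 13).
For each evaluation point α_i, compute m(α_i) mod 13:
  α_1 = 7: Horner steps 7 → 1, so m(7) = 1.
  α_2 = 3: Horner steps 7 → 12, so m(3) = 12.
  α_3 = 5: Horner steps 7 → 0, so m(5) = 0.
  α_4 = 8: Horner steps 7 → 8, so m(8) = 8.
  α_5 = 11: Horner steps 7 → 3, so m(11) = 3.
Codeword c = [1, 12, 0, 8, 3] ∈ F_13^5.


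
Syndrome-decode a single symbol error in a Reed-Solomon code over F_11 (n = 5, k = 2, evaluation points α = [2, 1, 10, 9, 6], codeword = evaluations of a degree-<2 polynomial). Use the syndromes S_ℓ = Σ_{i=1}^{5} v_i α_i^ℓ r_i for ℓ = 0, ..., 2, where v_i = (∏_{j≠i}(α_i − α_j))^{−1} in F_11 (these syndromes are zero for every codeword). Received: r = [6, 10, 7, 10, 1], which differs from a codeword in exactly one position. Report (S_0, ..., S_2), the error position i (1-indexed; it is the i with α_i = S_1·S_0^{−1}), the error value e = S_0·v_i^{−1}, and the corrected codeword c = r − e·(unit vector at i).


S = (4, 3, 5), error at position 4, error magnitude e = 10, c = [6, 10, 7, 0, 1].

Step 1: column multipliers v_i = (∏_{j≠i}(α_i − α_j))^{−1} mod 11.
  i = 1 (α = 2): (2−1)(2−10)(2−9)(2−6) = 1·(−8)·(−7)·(−4) = −224 ≡ 7, so v_1 = 7^{−1} = 8 (mod 11).
  i = 2 (α = 1): (1−2)(1−10)(1−9)(1−6) = (−1)·(−9)·(−8)·(−5) = 360 ≡ 8, so v_2 = 8^{−1} = 7 (mod 11).
  i = 3 (α = 10): (10−2)(10−1)(10−9)(10−6) = 8·9·1·4 = 288 ≡ 2, so v_3 = 2^{−1} = 6 (mod 11).
  i = 4 (α = 9): (9−2)(9−1)(9−10)(9−6) = 7·8·(−1)·3 = −168 ≡ 8, so v_4 = 8^{−1} = 7 (mod 11).
  i = 5 (α = 6): (6−2)(6−1)(6−10)(6−9) = 4·5·(−4)·(−3) = 240 ≡ 9, so v_5 = 9^{−1} = 5 (mod 11).
  v = [8, 7, 6, 7, 5].
Step 2: syndromes of r = [6, 10, 7, 10, 1] (all sums mod 11).
  S_0 = Σ v_i r_i = 8·6 + 7·10 + 6·7 + 7·10 + 5·1 = 235 ≡ 4.
  S_1 = Σ v_i α_i r_i = 8·2·6 + 7·1·10 + 6·10·7 + 7·9·10 + 5·6·1 = 1246 ≡ 3.
  α_i^2 mod 11 = [4, 1, 1, 4, 3].
  S_2 = Σ v_i α_i^2 r_i = 8·4·6 + 7·1·10 + 6·1·7 + 7·4·10 + 5·3·1 = 599 ≡ 5.
  S = (4, 3, 5) ≠ 0, so r is not a codeword (an error is present).
Step 3: locate the error. For a single error e at position i, S_ℓ = v_i·e·α_i^ℓ, so α_err = S_1/S_0.
  S_0^{−1} = 4^{−1} = 3 (mod 11), so α_err = 3·3 = 9 ≡ 9 = α_4. Error position i = 4.
  Consistency check: S_2/S_1 = 5·4 = 20 ≡ 9 = α_err ✓ (single-error assumption holds).
Step 4: error magnitude e = S_0/v_4 = S_0·∏_{j≠4}(α_4 − α_j) = 4·8 = 32 ≡ 10 (mod 11).
Step 5: correct position 4: c_4 = r_4 − e = 10 − 10 ≡ 0 (mod 11). Hence c = [6, 10, 7, 0, 1].
  Check: interpolating c through the α_i gives m(x) = 3 + 7·x (degree < 2) with m(α_i) = c_i for every i, so c is indeed a codeword.


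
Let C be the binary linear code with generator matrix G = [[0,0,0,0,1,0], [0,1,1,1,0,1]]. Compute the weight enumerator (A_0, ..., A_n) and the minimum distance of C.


Weight distribution: A_0 = 1, A_1 = 1, A_4 = 1, A_5 = 1. Minimum distance d = 1.

Enumerate all 2^2 = 4 messages m ∈ F_2^2.
For each, compute codeword c = mG in F_2^6, then tally its weight.
  m = 00 → c = 000000, weight = 0.
  m = 10 → c = 000010, weight = 1.
  m = 01 → c = 011101, weight = 4.
  m = 11 → c = 011111, weight = 5.
Tally weights:
  weight 0: 1 codewords.
  weight 1: 1 codewords.
  weight 4: 1 codewords.
  weight 5: 1 codewords.
Minimum distance d = smallest w > 0 with A_w > 0 = 1.
Sanity: Σ A_w = 4 = 2^2 = 4 ✓.


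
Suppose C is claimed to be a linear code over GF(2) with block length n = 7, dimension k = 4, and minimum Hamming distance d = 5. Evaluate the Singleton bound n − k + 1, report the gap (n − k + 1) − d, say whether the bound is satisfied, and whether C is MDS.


Singleton RHS = n − k + 1 = 4, slack = -1, bound violated (no such code; not MDS).

Singleton bound: d ≤ n − k + 1.
Here n = 7, k = 4, so n − k + 1 = 4.
Given d = 5, check d ≤ 4: NO.
Slack = (n − k + 1) − d = -1.
The slack is negative: d = 5 exceeds n − k + 1 = 4 by 1, so the Singleton bound is violated and no linear [7, 4, 5]_2 code can exist. In particular it is not MDS (MDS requires d = n − k + 1 exactly).
Description: the claimed parameters are [7, 4, 5]_2; such a code would be impossible (violates the Singleton bound).


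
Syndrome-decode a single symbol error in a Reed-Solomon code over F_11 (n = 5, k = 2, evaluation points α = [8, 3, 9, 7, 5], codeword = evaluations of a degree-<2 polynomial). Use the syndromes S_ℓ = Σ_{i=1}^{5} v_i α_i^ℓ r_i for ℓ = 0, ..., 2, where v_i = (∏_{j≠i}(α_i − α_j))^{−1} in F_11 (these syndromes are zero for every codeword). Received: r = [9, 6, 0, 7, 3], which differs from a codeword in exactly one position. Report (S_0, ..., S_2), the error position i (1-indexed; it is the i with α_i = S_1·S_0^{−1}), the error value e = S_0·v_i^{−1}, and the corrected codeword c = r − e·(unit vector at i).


S = (2, 6, 7), error at position 2, error magnitude e = 7, c = [9, 10, 0, 7, 3].

Step 1: column multipliers v_i = (∏_{j≠i}(α_i − α_j))^{−1} mod 11.
  i = 1 (α = 8): (8−3)(8−9)(8−7)(8−5) = 5·(−1)·1·3 = −15 ≡ 7, so v_1 = 7^{−1} = 8 (mod 11).
  i = 2 (α = 3): (3−8)(3−9)(3−7)(3−5) = (−5)·(−6)·(−4)·(−2) = 240 ≡ 9, so v_2 = 9^{−1} = 5 (mod 11).
  i = 3 (α = 9): (9−8)(9−3)(9−7)(9−5) = 1·6·2·4 = 48 ≡ 4, so v_3 = 4^{−1} = 3 (mod 11).
  i = 4 (α = 7): (7−8)(7−3)(7−9)(7−5) = (−1)·4·(−2)·2 = 16 ≡ 5, so v_4 = 5^{−1} = 9 (mod 11).
  i = 5 (α = 5): (5−8)(5−3)(5−9)(5−7) = (−3)·2·(−4)·(−2) = −48 ≡ 7, so v_5 = 7^{−1} = 8 (mod 11).
  v = [8, 5, 3, 9, 8].
Step 2: syndromes of r = [9, 6, 0, 7, 3] (all sums mod 11).
  S_0 = Σ v_i r_i = 8·9 + 5·6 + 3·0 + 9·7 + 8·3 = 189 ≡ 2.
  S_1 = Σ v_i α_i r_i = 8·8·9 + 5·3·6 + 3·9·0 + 9·7·7 + 8·5·3 = 1227 ≡ 6.
  α_i^2 mod 11 = [9, 9, 4, 5, 3].
  S_2 = Σ v_i α_i^2 r_i = 8·9·9 + 5·9·6 + 3·4·0 + 9·5·7 + 8·3·3 = 1305 ≡ 7.
  S = (2, 6, 7) ≠ 0, so r is not a codeword (an error is present).
Step 3: locate the error. For a single error e at position i, S_ℓ = v_i·e·α_i^ℓ, so α_err = S_1/S_0.
  S_0^{−1} = 2^{−1} = 6 (mod 11), so α_err = 6·6 = 36 ≡ 3 = α_2. Error position i = 2.
  Consistency check: S_2/S_1 = 7·2 = 14 ≡ 3 = α_err ✓ (single-error assumption holds).
Step 4: error magnitude e = S_0/v_2 = S_0·∏_{j≠2}(α_2 − α_j) = 2·9 = 18 ≡ 7 (mod 11).
Step 5: correct position 2: c_2 = r_2 − e = 6 − 7 ≡ 10 (mod 11). Hence c = [9, 10, 0, 7, 3].
  Check: interpolating c through the α_i gives m(x) = 4 + 2·x (degree < 2) with m(α_i) = c_i for every i, so c is indeed a codeword.


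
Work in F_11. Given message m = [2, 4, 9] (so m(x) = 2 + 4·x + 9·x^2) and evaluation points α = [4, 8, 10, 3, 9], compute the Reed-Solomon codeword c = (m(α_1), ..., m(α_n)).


c = [8, 5, 7, 7, 8]

Message polynomial: m(x) = 2 + 4·x + 9·x^2 (mod 11).
For each evaluation point α_i, compute m(α_i) mod 11:
  α_1 = 4: Horner steps 9 → 7 → 8, so m(4) = 8.
  α_2 = 8: Horner steps 9 → 10 → 5, so m(8) = 5.
  α_3 = 10: Horner steps 9 → 6 → 7, so m(10) = 7.
  α_4 = 3: Horner steps 9 → 9 → 7, so m(3) = 7.
  α_5 = 9: Horner steps 9 → 8 → 8, so m(9) = 8.
Codeword c = [8, 5, 7, 7, 8] ∈ F_11^5.


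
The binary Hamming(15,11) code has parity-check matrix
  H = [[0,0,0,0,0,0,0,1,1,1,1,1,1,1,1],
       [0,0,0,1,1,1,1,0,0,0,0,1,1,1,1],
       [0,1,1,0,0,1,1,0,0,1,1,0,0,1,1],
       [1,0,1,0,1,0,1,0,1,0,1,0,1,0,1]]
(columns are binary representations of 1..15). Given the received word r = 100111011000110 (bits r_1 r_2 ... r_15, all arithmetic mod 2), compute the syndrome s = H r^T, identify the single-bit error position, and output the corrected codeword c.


s = (0, 1, 0, 0)^T, error position = 4, corrected codeword c = 100011011000110

Compute s = H r^T mod 2 one row at a time:
  s_1 = 1 + 1 + 0 + 0 + 0 + 1 + 1 + 0 = 4 ≡ 0 (mod 2).
  s_2 = 1 + 1 + 1 + 0 + 0 + 1 + 1 + 0 = 5 ≡ 1 (mod 2).
  s_3 = 0 + 0 + 1 + 0 + 0 + 0 + 1 + 0 = 2 ≡ 0 (mod 2).
  s_4 = 1 + 0 + 1 + 0 + 1 + 0 + 1 + 0 = 4 ≡ 0 (mod 2).
s = (0, 1, 0, 0)^T — this equals column 4 of H (binary 0100), so error is at position 4.
Correct: flip bit 4 of r = 100111011000110 to get c = 100011011000110.


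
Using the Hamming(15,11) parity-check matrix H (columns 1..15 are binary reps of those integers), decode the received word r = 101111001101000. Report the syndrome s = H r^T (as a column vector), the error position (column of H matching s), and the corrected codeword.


s = (1, 0, 1, 0)^T, error position = 10, corrected codeword c = 101111001001000

Compute s = H r^T mod 2 one row at a time:
  s_1 = 0 + 1 + 1 + 0 + 1 + 0 + 0 + 0 = 3 ≡ 1 (mod 2).
  s_2 = 1 + 1 + 1 + 0 + 1 + 0 + 0 + 0 = 4 ≡ 0 (mod 2).
  s_3 = 0 + 1 + 1 + 0 + 1 + 0 + 0 + 0 = 3 ≡ 1 (mod 2).
  s_4 = 1 + 1 + 1 + 0 + 1 + 0 + 0 + 0 = 4 ≡ 0 (mod 2).
s = (1, 0, 1, 0)^T — this equals column 10 of H (binary 1010), so error is at position 10.
Correct: flip bit 10 of r = 101111001101000 to get c = 101111001001000.


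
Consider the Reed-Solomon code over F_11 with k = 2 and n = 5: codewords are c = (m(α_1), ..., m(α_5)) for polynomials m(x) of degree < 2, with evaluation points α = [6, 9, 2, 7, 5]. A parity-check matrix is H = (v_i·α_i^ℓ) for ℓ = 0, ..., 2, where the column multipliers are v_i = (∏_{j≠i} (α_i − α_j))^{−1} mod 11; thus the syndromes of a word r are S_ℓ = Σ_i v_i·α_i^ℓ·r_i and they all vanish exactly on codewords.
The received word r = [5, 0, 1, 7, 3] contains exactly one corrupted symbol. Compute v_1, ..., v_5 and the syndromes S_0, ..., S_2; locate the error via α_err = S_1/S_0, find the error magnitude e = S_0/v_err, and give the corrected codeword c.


S = (2, 4, 8), error at position 3, error magnitude e = 4, c = [5, 0, 8, 7, 3].

Step 1: column multipliers v_i = (∏_{j≠i}(α_i − α_j))^{−1} mod 11.
  i = 1 (α = 6): (6−9)(6−2)(6−7)(6−5) = (−3)·4·(−1)·1 = 12 ≡ 1, so v_1 = 1^{−1} = 1 (mod 11).
  i = 2 (α = 9): (9−6)(9−2)(9−7)(9−5) = 3·7·2·4 = 168 ≡ 3, so v_2 = 3^{−1} = 4 (mod 11).
  i = 3 (α = 2): (2−6)(2−9)(2−7)(2−5) = (−4)·(−7)·(−5)·(−3) = 420 ≡ 2, so v_3 = 2^{−1} = 6 (mod 11).
  i = 4 (α = 7): (7−6)(7−9)(7−2)(7−5) = 1·(−2)·5·2 = −20 ≡ 2, so v_4 = 2^{−1} = 6 (mod 11).
  i = 5 (α = 5): (5−6)(5−9)(5−2)(5−7) = (−1)·(−4)·3·(−2) = −24 ≡ 9, so v_5 = 9^{−1} = 5 (mod 11).
  v = [1, 4, 6, 6, 5].
Step 2: syndromes of r = [5, 0, 1, 7, 3] (all sums mod 11).
  S_0 = Σ v_i r_i = 1·5 + 4·0 + 6·1 + 6·7 + 5·3 = 68 ≡ 2.
  S_1 = Σ v_i α_i r_i = 1·6·5 + 4·9·0 + 6·2·1 + 6·7·7 + 5·5·3 = 411 ≡ 4.
  α_i^2 mod 11 = [3, 4, 4, 5, 3].
  S_2 = Σ v_i α_i^2 r_i = 1·3·5 + 4·4·0 + 6·4·1 + 6·5·7 + 5·3·3 = 294 ≡ 8.
  S = (2, 4, 8) ≠ 0, so r is not a codeword (an error is present).
Step 3: locate the error. For a single error e at position i, S_ℓ = v_i·e·α_i^ℓ, so α_err = S_1/S_0.
  S_0^{−1} = 2^{−1} = 6 (mod 11), so α_err = 4·6 = 24 ≡ 2 = α_3. Error position i = 3.
  Consistency check: S_2/S_1 = 8·3 = 24 ≡ 2 = α_err ✓ (single-error assumption holds).
Step 4: error magnitude e = S_0/v_3 = S_0·∏_{j≠3}(α_3 − α_j) = 2·2 = 4 ≡ 4 (mod 11).
Step 5: correct position 3: c_3 = r_3 − e = 1 − 4 ≡ 8 (mod 11). Hence c = [5, 0, 8, 7, 3].
  Check: interpolating c through the α_i gives m(x) = 4 + 2·x (degree < 2) with m(α_i) = c_i for every i, so c is indeed a codeword.
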